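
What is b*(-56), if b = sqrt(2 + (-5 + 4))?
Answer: -56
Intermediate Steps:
b = 1 (b = sqrt(2 - 1) = sqrt(1) = 1)
b*(-56) = 1*(-56) = -56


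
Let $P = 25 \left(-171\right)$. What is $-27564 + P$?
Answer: $-31839$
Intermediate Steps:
$P = -4275$
$-27564 + P = -27564 - 4275 = -31839$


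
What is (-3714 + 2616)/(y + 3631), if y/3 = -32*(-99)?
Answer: -1098/13135 ≈ -0.083593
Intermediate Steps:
y = 9504 (y = 3*(-32*(-99)) = 3*3168 = 9504)
(-3714 + 2616)/(y + 3631) = (-3714 + 2616)/(9504 + 3631) = -1098/13135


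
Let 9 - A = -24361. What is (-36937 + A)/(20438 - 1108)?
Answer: -12567/19330 ≈ -0.65013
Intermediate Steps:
A = 24370 (A = 9 - 1*(-24361) = 9 + 24361 = 24370)
(-36937 + A)/(20438 - 1108) = (-36937 + 24370)/(20438 - 1108) = -12567/19330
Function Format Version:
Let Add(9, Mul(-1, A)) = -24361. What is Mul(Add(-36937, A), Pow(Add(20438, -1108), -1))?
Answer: Rational(-12567, 19330) ≈ -0.65013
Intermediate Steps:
A = 24370 (A = Add(9, Mul(-1, -24361)) = Add(9, 24361) = 24370)
Mul(Add(-36937, A), Pow(Add(20438, -1108), -1)) = Mul(Add(-36937, 24370), Pow(Add(20438, -1108), -1)) = Mul(-12567, Pow(19330, -1)) = Mul(-12567, Rational(1, 19330)) = Rational(-12567, 19330)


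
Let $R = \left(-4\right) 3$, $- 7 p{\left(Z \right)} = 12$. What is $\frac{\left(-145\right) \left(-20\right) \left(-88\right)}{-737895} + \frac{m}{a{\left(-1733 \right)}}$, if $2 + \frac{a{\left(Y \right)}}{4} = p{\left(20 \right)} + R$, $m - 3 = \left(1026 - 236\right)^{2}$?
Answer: $- \frac{644709018859}{64934760} \approx -9928.6$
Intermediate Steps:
$p{\left(Z \right)} = - \frac{12}{7}$ ($p{\left(Z \right)} = \left(- \frac{1}{7}\right) 12 = - \frac{12}{7}$)
$R = -12$
$m = 624103$ ($m = 3 + \left(1026 - 236\right)^{2} = 3 + 790^{2} = 3 + 624100 = 624103$)
$a{\left(Y \right)} = - \frac{440}{7}$ ($a{\left(Y \right)} = -8 + 4 \left(- \frac{12}{7} - 12\right) = -8 + 4 \left(- \frac{96}{7}\right) = -8 - \frac{384}{7} = - \frac{440}{7}$)
$\frac{\left(-145\right) \left(-20\right) \left(-88\right)}{-737895} + \frac{m}{a{\left(-1733 \right)}} = \frac{\left(-145\right) \left(-20\right) \left(-88\right)}{-737895} + \frac{624103}{- \frac{440}{7}} = 2900 \left(-88\right) \left(- \frac{1}{737895}\right) + 624103 \left(- \frac{7}{440}\right) = \left(-255200\right) \left(- \frac{1}{737895}\right) - \frac{4368721}{440} = \frac{51040}{147579} - \frac{4368721}{440} = - \frac{644709018859}{64934760}$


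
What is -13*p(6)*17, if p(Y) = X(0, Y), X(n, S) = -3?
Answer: 663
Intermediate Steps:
p(Y) = -3
-13*p(6)*17 = -13*(-3)*17 = 39*17 = 663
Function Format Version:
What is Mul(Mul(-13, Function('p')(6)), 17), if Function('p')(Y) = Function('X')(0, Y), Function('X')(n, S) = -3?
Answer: 663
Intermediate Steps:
Function('p')(Y) = -3
Mul(Mul(-13, Function('p')(6)), 17) = Mul(Mul(-13, -3), 17) = Mul(39, 17) = 663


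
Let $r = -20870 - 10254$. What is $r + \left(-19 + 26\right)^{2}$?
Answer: $-31075$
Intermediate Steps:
$r = -31124$
$r + \left(-19 + 26\right)^{2} = -31124 + \left(-19 + 26\right)^{2} = -31124 + 7^{2} = -31124 + 49 = -31075$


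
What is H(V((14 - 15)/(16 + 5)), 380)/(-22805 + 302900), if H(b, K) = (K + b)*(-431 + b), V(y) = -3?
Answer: -163618/280095 ≈ -0.58415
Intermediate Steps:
H(b, K) = (-431 + b)*(K + b)
H(V((14 - 15)/(16 + 5)), 380)/(-22805 + 302900) = ((-3)**2 - 431*380 - 431*(-3) + 380*(-3))/(-22805 + 302900) = (9 - 163780 + 1293 - 1140)/280095 = -163618*1/280095 = -163618/280095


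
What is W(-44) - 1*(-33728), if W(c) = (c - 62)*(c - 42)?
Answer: 42844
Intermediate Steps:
W(c) = (-62 + c)*(-42 + c)
W(-44) - 1*(-33728) = (2604 + (-44)² - 104*(-44)) - 1*(-33728) = (2604 + 1936 + 4576) + 33728 = 9116 + 33728 = 42844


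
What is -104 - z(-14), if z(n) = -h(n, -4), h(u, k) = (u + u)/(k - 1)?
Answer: -492/5 ≈ -98.400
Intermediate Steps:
h(u, k) = 2*u/(-1 + k) (h(u, k) = (2*u)/(-1 + k) = 2*u/(-1 + k))
z(n) = 2*n/5 (z(n) = -2*n/(-1 - 4) = -2*n/(-5) = -2*n*(-1)/5 = -(-2)*n/5 = 2*n/5)
-104 - z(-14) = -104 - 2*(-14)/5 = -104 - 1*(-28/5) = -104 + 28/5 = -492/5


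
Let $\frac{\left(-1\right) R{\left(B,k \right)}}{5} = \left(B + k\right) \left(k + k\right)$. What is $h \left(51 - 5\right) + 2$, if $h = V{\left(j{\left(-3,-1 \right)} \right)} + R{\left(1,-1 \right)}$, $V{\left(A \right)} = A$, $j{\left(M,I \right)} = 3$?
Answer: $140$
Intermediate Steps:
$R{\left(B,k \right)} = - 10 k \left(B + k\right)$ ($R{\left(B,k \right)} = - 5 \left(B + k\right) \left(k + k\right) = - 5 \left(B + k\right) 2 k = - 5 \cdot 2 k \left(B + k\right) = - 10 k \left(B + k\right)$)
$h = 3$ ($h = 3 - - 10 \left(1 - 1\right) = 3 - \left(-10\right) 0 = 3 + 0 = 3$)
$h \left(51 - 5\right) + 2 = 3 \left(51 - 5\right) + 2 = 3 \cdot 46 + 2 = 138 + 2 = 140$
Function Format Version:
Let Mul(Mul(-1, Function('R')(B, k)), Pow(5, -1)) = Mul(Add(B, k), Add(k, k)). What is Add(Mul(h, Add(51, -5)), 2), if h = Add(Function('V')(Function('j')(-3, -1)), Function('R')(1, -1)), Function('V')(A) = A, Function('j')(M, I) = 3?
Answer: 140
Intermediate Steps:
Function('R')(B, k) = Mul(-10, k, Add(B, k)) (Function('R')(B, k) = Mul(-5, Mul(Add(B, k), Add(k, k))) = Mul(-5, Mul(Add(B, k), Mul(2, k))) = Mul(-5, Mul(2, k, Add(B, k))) = Mul(-10, k, Add(B, k)))
h = 3 (h = Add(3, Mul(-10, -1, Add(1, -1))) = Add(3, Mul(-10, -1, 0)) = Add(3, 0) = 3)
Add(Mul(h, Add(51, -5)), 2) = Add(Mul(3, Add(51, -5)), 2) = Add(Mul(3, 46), 2) = Add(138, 2) = 140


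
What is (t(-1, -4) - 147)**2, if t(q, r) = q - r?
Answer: 20736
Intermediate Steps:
(t(-1, -4) - 147)**2 = ((-1 - 1*(-4)) - 147)**2 = ((-1 + 4) - 147)**2 = (3 - 147)**2 = (-144)**2 = 20736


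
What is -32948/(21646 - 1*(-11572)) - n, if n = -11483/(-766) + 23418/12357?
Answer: -312290066551/17467984262 ≈ -17.878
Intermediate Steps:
n = 17759291/1051718 (n = -11483*(-1/766) + 23418*(1/12357) = 11483/766 + 2602/1373 = 17759291/1051718 ≈ 16.886)
-32948/(21646 - 1*(-11572)) - n = -32948/(21646 - 1*(-11572)) - 1*17759291/1051718 = -32948/(21646 + 11572) - 17759291/1051718 = -32948/33218 - 17759291/1051718 = -32948*1/33218 - 17759291/1051718 = -16474/16609 - 17759291/1051718 = -312290066551/17467984262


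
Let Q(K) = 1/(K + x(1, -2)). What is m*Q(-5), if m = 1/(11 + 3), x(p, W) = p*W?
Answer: -1/98 ≈ -0.010204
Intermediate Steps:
x(p, W) = W*p
Q(K) = 1/(-2 + K) (Q(K) = 1/(K - 2*1) = 1/(K - 2) = 1/(-2 + K))
m = 1/14 ≈ 0.071429
m*Q(-5) = 1/(14*(-2 - 5)) = (1/14)/(-7) = (1/14)*(-⅐) = -1/98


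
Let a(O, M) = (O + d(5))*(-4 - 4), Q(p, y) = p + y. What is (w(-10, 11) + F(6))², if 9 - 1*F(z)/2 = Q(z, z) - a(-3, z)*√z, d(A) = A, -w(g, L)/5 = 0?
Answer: 6180 + 384*√6 ≈ 7120.6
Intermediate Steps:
w(g, L) = 0 (w(g, L) = -5*0 = 0)
a(O, M) = -40 - 8*O (a(O, M) = (O + 5)*(-4 - 4) = (5 + O)*(-8) = -40 - 8*O)
F(z) = 18 - 32*√z - 4*z (F(z) = 18 - 2*((z + z) - (-40 - 8*(-3))*√z) = 18 - 2*(2*z - (-40 + 24)*√z) = 18 - 2*(2*z - (-16)*√z) = 18 - 2*(2*z + 16*√z) = 18 + (-32*√z - 4*z) = 18 - 32*√z - 4*z)
(w(-10, 11) + F(6))² = (0 + (18 - 32*√6 - 4*6))² = (0 + (18 - 32*√6 - 24))² = (0 + (-6 - 32*√6))² = (-6 - 32*√6)²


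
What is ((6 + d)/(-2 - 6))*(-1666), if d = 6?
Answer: 2499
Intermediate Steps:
((6 + d)/(-2 - 6))*(-1666) = ((6 + 6)/(-2 - 6))*(-1666) = (12/(-8))*(-1666) = (12*(-1/8))*(-1666) = -3/2*(-1666) = 2499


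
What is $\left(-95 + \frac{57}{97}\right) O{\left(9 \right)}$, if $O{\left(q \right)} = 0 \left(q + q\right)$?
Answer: $0$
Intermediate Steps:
$O{\left(q \right)} = 0$ ($O{\left(q \right)} = 0 \cdot 2 q = 0$)
$\left(-95 + \frac{57}{97}\right) O{\left(9 \right)} = \left(-95 + \frac{57}{97}\right) 0 = \left(- \frac{9158}{97}\right) 0 = 0$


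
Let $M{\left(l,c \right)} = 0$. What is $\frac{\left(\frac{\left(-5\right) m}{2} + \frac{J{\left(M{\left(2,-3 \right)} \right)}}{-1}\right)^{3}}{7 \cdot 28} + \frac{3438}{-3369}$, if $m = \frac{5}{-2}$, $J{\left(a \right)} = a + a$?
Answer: $\frac{3171451}{14086912} \approx 0.22513$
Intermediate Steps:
$J{\left(a \right)} = 2 a$
$m = - \frac{5}{2}$ ($m = 5 \left(- \frac{1}{2}\right) = - \frac{5}{2} \approx -2.5$)
$\frac{\left(\frac{\left(-5\right) m}{2} + \frac{J{\left(M{\left(2,-3 \right)} \right)}}{-1}\right)^{3}}{7 \cdot 28} + \frac{3438}{-3369} = \frac{\left(\frac{\left(-5\right) \left(- \frac{5}{2}\right)}{2} + \frac{2 \cdot 0}{-1}\right)^{3}}{7 \cdot 28} + \frac{3438}{-3369} = \frac{\left(\frac{25}{2} \cdot \frac{1}{2} + 0 \left(-1\right)\right)^{3}}{196} + 3438 \left(- \frac{1}{3369}\right) = \left(\frac{25}{4} + 0\right)^{3} \cdot \frac{1}{196} - \frac{1146}{1123} = \left(\frac{25}{4}\right)^{3} \cdot \frac{1}{196} - \frac{1146}{1123} = \frac{15625}{64} \cdot \frac{1}{196} - \frac{1146}{1123} = \frac{15625}{12544} - \frac{1146}{1123} = \frac{3171451}{14086912}$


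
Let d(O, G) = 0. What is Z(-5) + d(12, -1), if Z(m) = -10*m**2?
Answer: -250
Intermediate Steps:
Z(-5) + d(12, -1) = -10*(-5)**2 + 0 = -10*25 + 0 = -250 + 0 = -250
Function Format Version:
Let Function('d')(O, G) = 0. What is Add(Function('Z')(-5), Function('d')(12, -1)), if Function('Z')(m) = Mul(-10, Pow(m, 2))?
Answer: -250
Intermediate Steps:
Add(Function('Z')(-5), Function('d')(12, -1)) = Add(Mul(-10, Pow(-5, 2)), 0) = Add(Mul(-10, 25), 0) = Add(-250, 0) = -250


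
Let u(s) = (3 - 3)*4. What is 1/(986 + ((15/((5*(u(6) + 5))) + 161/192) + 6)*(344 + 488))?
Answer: 15/107623 ≈ 0.00013938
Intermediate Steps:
u(s) = 0 (u(s) = 0*4 = 0)
1/(986 + ((15/((5*(u(6) + 5))) + 161/192) + 6)*(344 + 488)) = 1/(986 + ((15/((5*(0 + 5))) + 161/192) + 6)*(344 + 488)) = 1/(986 + ((15/((5*5)) + 161*(1/192)) + 6)*832) = 1/(986 + ((15/25 + 161/192) + 6)*832) = 1/(986 + ((15*(1/25) + 161/192) + 6)*832) = 1/(986 + ((3/5 + 161/192) + 6)*832) = 1/(986 + (1381/960 + 6)*832) = 1/(986 + (7141/960)*832) = 1/(986 + 92833/15) = 1/(107623/15) = 15/107623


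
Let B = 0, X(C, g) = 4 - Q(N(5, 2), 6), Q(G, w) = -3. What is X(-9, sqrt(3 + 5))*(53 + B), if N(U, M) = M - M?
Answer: 371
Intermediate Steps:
N(U, M) = 0
X(C, g) = 7 (X(C, g) = 4 - 1*(-3) = 4 + 3 = 7)
X(-9, sqrt(3 + 5))*(53 + B) = 7*(53 + 0) = 7*53 = 371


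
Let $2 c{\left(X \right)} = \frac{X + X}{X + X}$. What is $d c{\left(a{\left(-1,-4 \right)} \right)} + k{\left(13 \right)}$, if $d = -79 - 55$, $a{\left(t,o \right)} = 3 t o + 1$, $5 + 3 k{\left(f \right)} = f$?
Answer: $- \frac{193}{3} \approx -64.333$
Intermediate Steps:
$k{\left(f \right)} = - \frac{5}{3} + \frac{f}{3}$
$a{\left(t,o \right)} = 1 + 3 o t$ ($a{\left(t,o \right)} = 3 o t + 1 = 1 + 3 o t$)
$d = -134$
$c{\left(X \right)} = \frac{1}{2}$ ($c{\left(X \right)} = \frac{\left(X + X\right) \frac{1}{X + X}}{2} = \frac{2 X \frac{1}{2 X}}{2} = \frac{1}{2} \cdot 1 = \frac{1}{2}$)
$d c{\left(a{\left(-1,-4 \right)} \right)} + k{\left(13 \right)} = \left(-134\right) \frac{1}{2} + \left(- \frac{5}{3} + \frac{1}{3} \cdot 13\right) = -67 + \left(- \frac{5}{3} + \frac{13}{3}\right) = -67 + \frac{8}{3} = - \frac{193}{3}$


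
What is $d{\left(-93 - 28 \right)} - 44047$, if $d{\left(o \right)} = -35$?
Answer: $-44082$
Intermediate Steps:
$d{\left(-93 - 28 \right)} - 44047 = -35 - 44047 = -44082$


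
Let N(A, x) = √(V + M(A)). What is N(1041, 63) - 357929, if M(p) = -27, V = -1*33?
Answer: -357929 + 2*I*√15 ≈ -3.5793e+5 + 7.746*I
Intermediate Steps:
V = -33
N(A, x) = 2*I*√15 (N(A, x) = √(-33 - 27) = √(-60) = 2*I*√15)
N(1041, 63) - 357929 = 2*I*√15 - 357929 = -357929 + 2*I*√15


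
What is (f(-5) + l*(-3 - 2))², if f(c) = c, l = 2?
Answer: 225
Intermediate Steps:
(f(-5) + l*(-3 - 2))² = (-5 + 2*(-3 - 2))² = (-5 + 2*(-5))² = (-5 - 10)² = (-15)² = 225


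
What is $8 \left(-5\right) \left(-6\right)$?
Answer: $240$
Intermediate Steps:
$8 \left(-5\right) \left(-6\right) = \left(-40\right) \left(-6\right) = 240$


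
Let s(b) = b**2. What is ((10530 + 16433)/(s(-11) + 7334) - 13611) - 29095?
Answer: -318346267/7455 ≈ -42702.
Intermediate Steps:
((10530 + 16433)/(s(-11) + 7334) - 13611) - 29095 = ((10530 + 16433)/((-11)**2 + 7334) - 13611) - 29095 = (26963/(121 + 7334) - 13611) - 29095 = (26963/7455 - 13611) - 29095 = -101443042/7455 - 29095 = -318346267/7455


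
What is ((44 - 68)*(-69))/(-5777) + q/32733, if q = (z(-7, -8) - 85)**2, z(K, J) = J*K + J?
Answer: -46297135/189098541 ≈ -0.24483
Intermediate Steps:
z(K, J) = J + J*K
q = 1369 (q = (-8*(1 - 7) - 85)**2 = (-8*(-6) - 85)**2 = (48 - 85)**2 = (-37)**2 = 1369)
((44 - 68)*(-69))/(-5777) + q/32733 = ((44 - 68)*(-69))/(-5777) + 1369/32733 = -24*(-69)*(-1/5777) + 1369*(1/32733) = 1656*(-1/5777) + 1369/32733 = -1656/5777 + 1369/32733 = -46297135/189098541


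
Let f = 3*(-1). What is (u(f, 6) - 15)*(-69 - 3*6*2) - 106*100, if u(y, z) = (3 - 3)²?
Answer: -9025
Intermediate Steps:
f = -3
u(y, z) = 0 (u(y, z) = 0² = 0)
(u(f, 6) - 15)*(-69 - 3*6*2) - 106*100 = (0 - 15)*(-69 - 3*6*2) - 106*100 = -15*(-69 - 18*2) - 10600 = -15*(-69 - 36) - 10600 = -15*(-105) - 10600 = 1575 - 10600 = -9025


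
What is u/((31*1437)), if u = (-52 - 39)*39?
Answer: -1183/14849 ≈ -0.079669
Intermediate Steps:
u = -3549 (u = -91*39 = -3549)
u/((31*1437)) = -3549/(31*1437) = -3549/44547 = -3549*1/44547 = -1183/14849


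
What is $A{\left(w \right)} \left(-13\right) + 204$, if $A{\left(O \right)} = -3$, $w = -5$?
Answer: $243$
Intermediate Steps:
$A{\left(w \right)} \left(-13\right) + 204 = \left(-3\right) \left(-13\right) + 204 = 39 + 204 = 243$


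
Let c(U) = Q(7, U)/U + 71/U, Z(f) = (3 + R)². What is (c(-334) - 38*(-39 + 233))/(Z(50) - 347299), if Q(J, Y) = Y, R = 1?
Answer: 2461985/115992522 ≈ 0.021225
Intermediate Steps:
Z(f) = 16 (Z(f) = (3 + 1)² = 4² = 16)
c(U) = 1 + 71/U (c(U) = U/U + 71/U = 1 + 71/U)
(c(-334) - 38*(-39 + 233))/(Z(50) - 347299) = ((71 - 334)/(-334) - 38*(-39 + 233))/(16 - 347299) = (-1/334*(-263) - 38*194)/(-347283) = (263/334 - 7372)*(-1/347283) = -2461985/334*(-1/347283) = 2461985/115992522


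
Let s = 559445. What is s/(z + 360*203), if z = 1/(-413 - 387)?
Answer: 447556000/58463999 ≈ 7.6552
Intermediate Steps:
z = -1/800 (z = 1/(-800) = -1/800 ≈ -0.0012500)
s/(z + 360*203) = 559445/(-1/800 + 360*203) = 559445/(-1/800 + 73080) = 559445/(58463999/800) = 559445*(800/58463999) = 447556000/58463999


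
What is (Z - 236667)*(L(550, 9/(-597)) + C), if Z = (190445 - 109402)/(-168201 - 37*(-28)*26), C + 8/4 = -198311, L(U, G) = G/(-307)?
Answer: 405056838276463276588/8630302645 ≈ 4.6934e+10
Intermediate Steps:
L(U, G) = -G/307 (L(U, G) = G*(-1/307) = -G/307)
C = -198313 (C = -2 - 198311 = -198313)
Z = -81043/141265 (Z = 81043/(-168201 + 1036*26) = 81043/(-168201 + 26936) = 81043/(-141265) = 81043*(-1/141265) = -81043/141265 ≈ -0.57370)
(Z - 236667)*(L(550, 9/(-597)) + C) = (-81043/141265 - 236667)*(-9/(307*(-597)) - 198313) = -33432844798*(-9*(-1)/(307*597) - 198313)/141265 = -33432844798*(-1/307*(-3/199) - 198313)/141265 = -33432844798*(3/61093 - 198313)/141265 = -33432844798/141265*(-12115536106/61093) = 405056838276463276588/8630302645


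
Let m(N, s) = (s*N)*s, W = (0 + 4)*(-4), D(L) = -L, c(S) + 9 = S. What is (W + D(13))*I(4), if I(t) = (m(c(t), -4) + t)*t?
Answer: 8816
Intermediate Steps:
c(S) = -9 + S
W = -16 (W = 4*(-4) = -16)
m(N, s) = N*s² (m(N, s) = (N*s)*s = N*s²)
I(t) = t*(-144 + 17*t) (I(t) = ((-9 + t)*(-4)² + t)*t = ((-9 + t)*16 + t)*t = ((-144 + 16*t) + t)*t = (-144 + 17*t)*t = t*(-144 + 17*t))
(W + D(13))*I(4) = (-16 - 1*13)*(4*(-144 + 17*4)) = (-16 - 13)*(4*(-144 + 68)) = -116*(-76) = -29*(-304) = 8816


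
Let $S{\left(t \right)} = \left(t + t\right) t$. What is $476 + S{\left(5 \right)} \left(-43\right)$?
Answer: $-1674$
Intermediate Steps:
$S{\left(t \right)} = 2 t^{2}$ ($S{\left(t \right)} = 2 t t = 2 t^{2}$)
$476 + S{\left(5 \right)} \left(-43\right) = 476 + 2 \cdot 5^{2} \left(-43\right) = 476 + 2 \cdot 25 \left(-43\right) = 476 + 50 \left(-43\right) = 476 - 2150 = -1674$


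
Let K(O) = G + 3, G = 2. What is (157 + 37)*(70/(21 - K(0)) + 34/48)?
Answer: 5917/6 ≈ 986.17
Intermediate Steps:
K(O) = 5 (K(O) = 2 + 3 = 5)
(157 + 37)*(70/(21 - K(0)) + 34/48) = (157 + 37)*(70/(21 - 1*5) + 34/48) = 194*(70/(21 - 5) + 34*(1/48)) = 194*(70/16 + 17/24) = 194*(70*(1/16) + 17/24) = 194*(35/8 + 17/24) = 194*(61/12) = 5917/6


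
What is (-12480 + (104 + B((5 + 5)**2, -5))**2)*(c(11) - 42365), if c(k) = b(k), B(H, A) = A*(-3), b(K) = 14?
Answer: -71192031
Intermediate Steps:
B(H, A) = -3*A
c(k) = 14
(-12480 + (104 + B((5 + 5)**2, -5))**2)*(c(11) - 42365) = (-12480 + (104 - 3*(-5))**2)*(14 - 42365) = (-12480 + (104 + 15)**2)*(-42351) = (-12480 + 119**2)*(-42351) = (-12480 + 14161)*(-42351) = 1681*(-42351) = -71192031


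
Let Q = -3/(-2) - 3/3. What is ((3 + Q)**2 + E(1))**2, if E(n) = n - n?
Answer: 2401/16 ≈ 150.06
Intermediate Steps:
E(n) = 0
Q = 1/2 (Q = -3*(-1/2) - 3*1/3 = 3/2 - 1 = 1/2 ≈ 0.50000)
((3 + Q)**2 + E(1))**2 = ((3 + 1/2)**2 + 0)**2 = ((7/2)**2 + 0)**2 = (49/4 + 0)**2 = (49/4)**2 = 2401/16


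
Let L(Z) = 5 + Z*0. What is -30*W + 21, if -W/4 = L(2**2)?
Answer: 621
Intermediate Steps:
L(Z) = 5 (L(Z) = 5 + 0 = 5)
W = -20 (W = -4*5 = -20)
-30*W + 21 = -30*(-20) + 21 = 600 + 21 = 621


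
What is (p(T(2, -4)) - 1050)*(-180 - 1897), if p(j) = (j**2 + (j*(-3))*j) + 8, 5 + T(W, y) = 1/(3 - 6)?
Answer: 20541530/9 ≈ 2.2824e+6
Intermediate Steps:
T(W, y) = -16/3 (T(W, y) = -5 + 1/(3 - 6) = -5 + 1/(-3) = -5 - 1/3 = -16/3)
p(j) = 8 - 2*j**2 (p(j) = (j**2 + (-3*j)*j) + 8 = (j**2 - 3*j**2) + 8 = -2*j**2 + 8 = 8 - 2*j**2)
(p(T(2, -4)) - 1050)*(-180 - 1897) = ((8 - 2*(-16/3)**2) - 1050)*(-180 - 1897) = ((8 - 2*256/9) - 1050)*(-2077) = ((8 - 512/9) - 1050)*(-2077) = (-440/9 - 1050)*(-2077) = -9890/9*(-2077) = 20541530/9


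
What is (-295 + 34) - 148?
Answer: -409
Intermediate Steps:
(-295 + 34) - 148 = -261 - 148 = -409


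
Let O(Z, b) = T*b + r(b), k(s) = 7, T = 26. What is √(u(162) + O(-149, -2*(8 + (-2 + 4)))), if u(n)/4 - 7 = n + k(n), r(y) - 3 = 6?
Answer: √193 ≈ 13.892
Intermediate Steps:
r(y) = 9 (r(y) = 3 + 6 = 9)
O(Z, b) = 9 + 26*b (O(Z, b) = 26*b + 9 = 9 + 26*b)
u(n) = 56 + 4*n (u(n) = 28 + 4*(n + 7) = 28 + 4*(7 + n) = 28 + (28 + 4*n) = 56 + 4*n)
√(u(162) + O(-149, -2*(8 + (-2 + 4)))) = √((56 + 4*162) + (9 + 26*(-2*(8 + (-2 + 4))))) = √((56 + 648) + (9 + 26*(-2*(8 + 2)))) = √(704 + (9 + 26*(-2*10))) = √(704 + (9 + 26*(-20))) = √(704 + (9 - 520)) = √(704 - 511) = √193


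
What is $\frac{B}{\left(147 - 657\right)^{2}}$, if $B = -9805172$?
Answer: $- \frac{2451293}{65025} \approx -37.698$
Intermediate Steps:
$\frac{B}{\left(147 - 657\right)^{2}} = - \frac{9805172}{\left(147 - 657\right)^{2}} = - \frac{9805172}{\left(-510\right)^{2}} = - \frac{9805172}{260100} = \left(-9805172\right) \frac{1}{260100} = - \frac{2451293}{65025}$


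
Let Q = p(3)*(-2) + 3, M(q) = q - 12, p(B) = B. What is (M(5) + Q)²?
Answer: 100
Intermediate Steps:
M(q) = -12 + q
Q = -3 (Q = 3*(-2) + 3 = -6 + 3 = -3)
(M(5) + Q)² = ((-12 + 5) - 3)² = (-7 - 3)² = (-10)² = 100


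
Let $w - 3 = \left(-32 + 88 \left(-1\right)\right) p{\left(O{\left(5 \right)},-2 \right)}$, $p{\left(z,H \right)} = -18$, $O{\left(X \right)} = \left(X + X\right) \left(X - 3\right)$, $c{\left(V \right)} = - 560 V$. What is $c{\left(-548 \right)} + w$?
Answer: $309043$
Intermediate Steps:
$O{\left(X \right)} = 2 X \left(-3 + X\right)$
$w = 2163$ ($w = 3 + \left(-32 + 88 \left(-1\right)\right) \left(-18\right) = 3 + \left(-32 - 88\right) \left(-18\right) = 3 - -2160 = 3 + 2160 = 2163$)
$c{\left(-548 \right)} + w = \left(-560\right) \left(-548\right) + 2163 = 306880 + 2163 = 309043$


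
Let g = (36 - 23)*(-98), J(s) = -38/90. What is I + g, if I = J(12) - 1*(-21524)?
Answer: 911231/45 ≈ 20250.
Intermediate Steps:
J(s) = -19/45 (J(s) = -38*1/90 = -19/45)
I = 968561/45 (I = -19/45 - 1*(-21524) = -19/45 + 21524 = 968561/45 ≈ 21524.)
g = -1274 (g = 13*(-98) = -1274)
I + g = 968561/45 - 1274 = 911231/45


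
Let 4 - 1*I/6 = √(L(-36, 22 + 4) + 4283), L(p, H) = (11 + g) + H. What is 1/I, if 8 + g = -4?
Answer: -1/6438 - √1077/12876 ≈ -0.0027041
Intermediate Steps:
g = -12 (g = -8 - 4 = -12)
L(p, H) = -1 + H (L(p, H) = (11 - 12) + H = -1 + H)
I = 24 - 12*√1077 (I = 24 - 6*√((-1 + (22 + 4)) + 4283) = 24 - 6*√((-1 + 26) + 4283) = 24 - 6*√(25 + 4283) = 24 - 12*√1077 ≈ -369.81)
1/I = 1/(24 - 12*√1077)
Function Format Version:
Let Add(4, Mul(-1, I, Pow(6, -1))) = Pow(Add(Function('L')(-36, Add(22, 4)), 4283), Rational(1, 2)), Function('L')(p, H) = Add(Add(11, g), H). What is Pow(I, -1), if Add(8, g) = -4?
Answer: Add(Rational(-1, 6438), Mul(Rational(-1, 12876), Pow(1077, Rational(1, 2)))) ≈ -0.0027041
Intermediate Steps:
g = -12 (g = Add(-8, -4) = -12)
Function('L')(p, H) = Add(-1, H) (Function('L')(p, H) = Add(Add(11, -12), H) = Add(-1, H))
I = Add(24, Mul(-12, Pow(1077, Rational(1, 2)))) (I = Add(24, Mul(-6, Pow(Add(Add(-1, Add(22, 4)), 4283), Rational(1, 2)))) = Add(24, Mul(-6, Pow(Add(Add(-1, 26), 4283), Rational(1, 2)))) = Add(24, Mul(-6, Pow(Add(25, 4283), Rational(1, 2)))) = Add(24, Mul(-6, Pow(4308, Rational(1, 2)))) = Add(24, Mul(-6, Mul(2, Pow(1077, Rational(1, 2))))) = Add(24, Mul(-12, Pow(1077, Rational(1, 2)))) ≈ -369.81)
Pow(I, -1) = Pow(Add(24, Mul(-12, Pow(1077, Rational(1, 2)))), -1)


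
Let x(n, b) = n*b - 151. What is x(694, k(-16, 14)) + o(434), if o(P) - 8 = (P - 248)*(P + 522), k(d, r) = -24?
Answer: 161017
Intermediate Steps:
o(P) = 8 + (-248 + P)*(522 + P) (o(P) = 8 + (P - 248)*(P + 522) = 8 + (-248 + P)*(522 + P))
x(n, b) = -151 + b*n (x(n, b) = b*n - 151 = -151 + b*n)
x(694, k(-16, 14)) + o(434) = (-151 - 24*694) + (-129448 + 434² + 274*434) = (-151 - 16656) + (-129448 + 188356 + 118916) = -16807 + 177824 = 161017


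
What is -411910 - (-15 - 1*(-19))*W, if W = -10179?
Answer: -371194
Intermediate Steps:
-411910 - (-15 - 1*(-19))*W = -411910 - (-15 - 1*(-19))*(-10179) = -411910 - (-15 + 19)*(-10179) = -411910 - 4*(-10179) = -411910 - 1*(-40716) = -411910 + 40716 = -371194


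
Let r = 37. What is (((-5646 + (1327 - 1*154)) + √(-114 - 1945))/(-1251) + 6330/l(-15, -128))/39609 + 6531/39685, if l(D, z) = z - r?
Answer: 393420588656/2403409359285 - I*√2059/49550859 ≈ 0.16369 - 9.1575e-7*I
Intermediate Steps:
l(D, z) = -37 + z (l(D, z) = z - 1*37 = z - 37 = -37 + z)
(((-5646 + (1327 - 1*154)) + √(-114 - 1945))/(-1251) + 6330/l(-15, -128))/39609 + 6531/39685 = (((-5646 + (1327 - 1*154)) + √(-114 - 1945))/(-1251) + 6330/(-37 - 128))/39609 + 6531/39685 = (((-5646 + (1327 - 154)) + √(-2059))*(-1/1251) + 6330/(-165))*(1/39609) + 6531*(1/39685) = (((-5646 + 1173) + I*√2059)*(-1/1251) + 6330*(-1/165))*(1/39609) + 6531/39685 = ((-4473 + I*√2059)*(-1/1251) - 422/11)*(1/39609) + 6531/39685 = ((497/139 - I*√2059/1251) - 422/11)*(1/39609) + 6531/39685 = (-53191/1529 - I*√2059/1251)*(1/39609) + 6531/39685 = (-53191/60562161 - I*√2059/49550859) + 6531/39685 = 393420588656/2403409359285 - I*√2059/49550859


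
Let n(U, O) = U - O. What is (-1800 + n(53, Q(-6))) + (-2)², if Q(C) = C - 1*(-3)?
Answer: -1740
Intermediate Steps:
Q(C) = 3 + C (Q(C) = C + 3 = 3 + C)
(-1800 + n(53, Q(-6))) + (-2)² = (-1800 + (53 - (3 - 6))) + (-2)² = (-1800 + (53 - 1*(-3))) + 4 = (-1800 + (53 + 3)) + 4 = (-1800 + 56) + 4 = -1744 + 4 = -1740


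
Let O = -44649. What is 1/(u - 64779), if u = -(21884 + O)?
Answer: -1/42014 ≈ -2.3802e-5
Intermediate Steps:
u = 22765 (u = -(21884 - 44649) = -1*(-22765) = 22765)
1/(u - 64779) = 1/(22765 - 64779) = 1/(-42014) = -1/42014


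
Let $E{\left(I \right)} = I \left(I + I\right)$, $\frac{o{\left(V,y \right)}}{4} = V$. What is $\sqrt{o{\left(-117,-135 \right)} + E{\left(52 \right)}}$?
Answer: $2 \sqrt{1235} \approx 70.285$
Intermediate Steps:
$o{\left(V,y \right)} = 4 V$
$E{\left(I \right)} = 2 I^{2}$ ($E{\left(I \right)} = I 2 I = 2 I^{2}$)
$\sqrt{o{\left(-117,-135 \right)} + E{\left(52 \right)}} = \sqrt{4 \left(-117\right) + 2 \cdot 52^{2}} = \sqrt{-468 + 2 \cdot 2704} = \sqrt{-468 + 5408} = \sqrt{4940} = 2 \sqrt{1235}$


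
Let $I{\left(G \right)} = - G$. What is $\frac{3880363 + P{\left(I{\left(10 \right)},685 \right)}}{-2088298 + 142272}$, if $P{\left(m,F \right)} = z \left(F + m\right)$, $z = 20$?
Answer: $- \frac{3893863}{1946026} \approx -2.0009$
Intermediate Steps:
$P{\left(m,F \right)} = 20 F + 20 m$ ($P{\left(m,F \right)} = 20 \left(F + m\right) = 20 F + 20 m$)
$\frac{3880363 + P{\left(I{\left(10 \right)},685 \right)}}{-2088298 + 142272} = \frac{3880363 + \left(20 \cdot 685 + 20 \left(\left(-1\right) 10\right)\right)}{-2088298 + 142272} = \frac{3880363 + \left(13700 + 20 \left(-10\right)\right)}{-1946026} = \left(3880363 + \left(13700 - 200\right)\right) \left(- \frac{1}{1946026}\right) = \left(3880363 + 13500\right) \left(- \frac{1}{1946026}\right) = 3893863 \left(- \frac{1}{1946026}\right) = - \frac{3893863}{1946026}$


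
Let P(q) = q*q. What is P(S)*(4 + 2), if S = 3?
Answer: 54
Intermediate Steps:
P(q) = q²
P(S)*(4 + 2) = 3²*(4 + 2) = 9*6 = 54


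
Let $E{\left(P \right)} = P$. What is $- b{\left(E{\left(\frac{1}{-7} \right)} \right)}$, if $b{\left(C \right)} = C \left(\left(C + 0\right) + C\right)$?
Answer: $- \frac{2}{49} \approx -0.040816$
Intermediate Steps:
$b{\left(C \right)} = 2 C^{2}$ ($b{\left(C \right)} = C \left(C + C\right) = C 2 C = 2 C^{2}$)
$- b{\left(E{\left(\frac{1}{-7} \right)} \right)} = - 2 \left(\frac{1}{-7}\right)^{2} = - 2 \left(- \frac{1}{7}\right)^{2} = - \frac{2}{49}$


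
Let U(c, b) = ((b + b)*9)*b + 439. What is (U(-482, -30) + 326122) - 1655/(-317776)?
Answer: 108921221191/317776 ≈ 3.4276e+5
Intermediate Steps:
U(c, b) = 439 + 18*b² (U(c, b) = ((2*b)*9)*b + 439 = (18*b)*b + 439 = 18*b² + 439 = 439 + 18*b²)
(U(-482, -30) + 326122) - 1655/(-317776) = ((439 + 18*(-30)²) + 326122) - 1655/(-317776) = ((439 + 18*900) + 326122) - 1655*(-1/317776) = ((439 + 16200) + 326122) + 1655/317776 = (16639 + 326122) + 1655/317776 = 342761 + 1655/317776 = 108921221191/317776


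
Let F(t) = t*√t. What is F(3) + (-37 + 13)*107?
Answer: -2568 + 3*√3 ≈ -2562.8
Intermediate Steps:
F(t) = t^(3/2)
F(3) + (-37 + 13)*107 = 3^(3/2) + (-37 + 13)*107 = 3*√3 - 24*107 = 3*√3 - 2568 = -2568 + 3*√3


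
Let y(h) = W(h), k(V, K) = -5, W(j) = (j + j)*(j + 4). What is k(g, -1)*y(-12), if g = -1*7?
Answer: -960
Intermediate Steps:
W(j) = 2*j*(4 + j) (W(j) = (2*j)*(4 + j) = 2*j*(4 + j))
g = -7
y(h) = 2*h*(4 + h)
k(g, -1)*y(-12) = -10*(-12)*(4 - 12) = -10*(-12)*(-8) = -5*192 = -960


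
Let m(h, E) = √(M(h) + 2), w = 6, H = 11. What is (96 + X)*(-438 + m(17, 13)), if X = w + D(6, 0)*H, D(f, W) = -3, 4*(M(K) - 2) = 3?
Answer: -30222 + 69*√19/2 ≈ -30072.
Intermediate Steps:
M(K) = 11/4 (M(K) = 2 + (¼)*3 = 2 + ¾ = 11/4)
m(h, E) = √19/2 (m(h, E) = √(11/4 + 2) = √(19/4) = √19/2)
X = -27 (X = 6 - 3*11 = 6 - 33 = -27)
(96 + X)*(-438 + m(17, 13)) = (96 - 27)*(-438 + √19/2) = 69*(-438 + √19/2) = -30222 + 69*√19/2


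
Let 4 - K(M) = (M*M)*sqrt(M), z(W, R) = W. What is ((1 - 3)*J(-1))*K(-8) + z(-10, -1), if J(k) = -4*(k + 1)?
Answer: -10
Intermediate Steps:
J(k) = -4 - 4*k (J(k) = -4*(1 + k) = -4 - 4*k)
K(M) = 4 - M**(5/2) (K(M) = 4 - M*M*sqrt(M) = 4 - M**2*sqrt(M) = 4 - M**(5/2))
((1 - 3)*J(-1))*K(-8) + z(-10, -1) = ((1 - 3)*(-4 - 4*(-1)))*(4 - (-8)**(5/2)) - 10 = (-2*(-4 + 4))*(4 - 128*I*sqrt(2)) - 10 = (-2*0)*(4 - 128*I*sqrt(2)) - 10 = 0*(4 - 128*I*sqrt(2)) - 10 = 0 - 10 = -10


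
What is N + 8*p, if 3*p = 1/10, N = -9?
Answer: -131/15 ≈ -8.7333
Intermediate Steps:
p = 1/30 (p = (⅓)/10 = (⅓)*(⅒) = 1/30 ≈ 0.033333)
N + 8*p = -9 + 8*(1/30) = -9 + 4/15 = -131/15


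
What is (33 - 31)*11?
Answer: 22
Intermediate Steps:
(33 - 31)*11 = 2*11 = 22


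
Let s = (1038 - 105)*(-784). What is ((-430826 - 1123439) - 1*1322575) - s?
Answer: -2145368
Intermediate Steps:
s = -731472 (s = 933*(-784) = -731472)
((-430826 - 1123439) - 1*1322575) - s = ((-430826 - 1123439) - 1*1322575) - 1*(-731472) = (-1554265 - 1322575) + 731472 = -2876840 + 731472 = -2145368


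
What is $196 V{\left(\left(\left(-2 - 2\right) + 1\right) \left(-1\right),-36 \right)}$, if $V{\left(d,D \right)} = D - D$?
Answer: $0$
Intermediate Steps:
$V{\left(d,D \right)} = 0$
$196 V{\left(\left(\left(-2 - 2\right) + 1\right) \left(-1\right),-36 \right)} = 196 \cdot 0 = 0$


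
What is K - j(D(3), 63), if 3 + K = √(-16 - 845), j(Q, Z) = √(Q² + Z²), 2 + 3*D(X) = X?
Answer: -3 - √35722/3 + I*√861 ≈ -66.001 + 29.343*I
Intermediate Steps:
D(X) = -⅔ + X/3
K = -3 + I*√861 (K = -3 + √(-16 - 845) = -3 + √(-861) = -3 + I*√861 ≈ -3.0 + 29.343*I)
K - j(D(3), 63) = (-3 + I*√861) - √((-⅔ + (⅓)*3)² + 63²) = (-3 + I*√861) - √((-⅔ + 1)² + 3969) = (-3 + I*√861) - √((⅓)² + 3969) = (-3 + I*√861) - √(⅑ + 3969) = (-3 + I*√861) - √(35722/9) = (-3 + I*√861) - √35722/3 = -3 - √35722/3 + I*√861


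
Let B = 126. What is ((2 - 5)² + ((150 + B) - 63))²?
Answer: 49284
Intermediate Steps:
((2 - 5)² + ((150 + B) - 63))² = ((2 - 5)² + ((150 + 126) - 63))² = ((-3)² + (276 - 63))² = (9 + 213)² = 222² = 49284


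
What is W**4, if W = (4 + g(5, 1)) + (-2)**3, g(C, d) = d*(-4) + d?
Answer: 2401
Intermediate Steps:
g(C, d) = -3*d (g(C, d) = -4*d + d = -3*d)
W = -7 (W = (4 - 3*1) + (-2)**3 = (4 - 3) - 8 = 1 - 8 = -7)
W**4 = (-7)**4 = 2401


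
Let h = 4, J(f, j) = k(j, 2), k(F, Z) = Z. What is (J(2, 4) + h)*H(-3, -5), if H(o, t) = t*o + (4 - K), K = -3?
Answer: 132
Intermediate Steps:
J(f, j) = 2
H(o, t) = 7 + o*t (H(o, t) = t*o + (4 - 1*(-3)) = o*t + (4 + 3) = o*t + 7 = 7 + o*t)
(J(2, 4) + h)*H(-3, -5) = (2 + 4)*(7 - 3*(-5)) = 6*(7 + 15) = 6*22 = 132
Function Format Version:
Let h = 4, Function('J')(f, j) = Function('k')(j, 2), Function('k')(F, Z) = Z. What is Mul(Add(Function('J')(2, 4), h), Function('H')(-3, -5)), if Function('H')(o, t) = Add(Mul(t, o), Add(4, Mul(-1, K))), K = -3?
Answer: 132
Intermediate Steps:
Function('J')(f, j) = 2
Function('H')(o, t) = Add(7, Mul(o, t)) (Function('H')(o, t) = Add(Mul(t, o), Add(4, Mul(-1, -3))) = Add(Mul(o, t), Add(4, 3)) = Add(Mul(o, t), 7) = Add(7, Mul(o, t)))
Mul(Add(Function('J')(2, 4), h), Function('H')(-3, -5)) = Mul(Add(2, 4), Add(7, Mul(-3, -5))) = Mul(6, Add(7, 15)) = Mul(6, 22) = 132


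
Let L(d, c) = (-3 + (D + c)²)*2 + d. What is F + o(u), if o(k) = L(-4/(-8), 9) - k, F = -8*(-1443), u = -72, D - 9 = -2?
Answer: 24245/2 ≈ 12123.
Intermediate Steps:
D = 7 (D = 9 - 2 = 7)
F = 11544
L(d, c) = -6 + d + 2*(7 + c)² (L(d, c) = (-3 + (7 + c)²)*2 + d = (-6 + 2*(7 + c)²) + d = -6 + d + 2*(7 + c)²)
o(k) = 1013/2 - k (o(k) = (-6 - 4/(-8) + 2*(7 + 9)²) - k = (-6 - 4*(-⅛) + 2*16²) - k = (-6 + ½ + 2*256) - k = (-6 + ½ + 512) - k = 1013/2 - k)
F + o(u) = 11544 + (1013/2 - 1*(-72)) = 11544 + (1013/2 + 72) = 11544 + 1157/2 = 24245/2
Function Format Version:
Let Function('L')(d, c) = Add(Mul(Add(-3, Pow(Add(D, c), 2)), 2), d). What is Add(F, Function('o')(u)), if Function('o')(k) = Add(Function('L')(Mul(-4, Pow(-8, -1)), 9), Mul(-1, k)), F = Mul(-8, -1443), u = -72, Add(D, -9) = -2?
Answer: Rational(24245, 2) ≈ 12123.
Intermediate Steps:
D = 7 (D = Add(9, -2) = 7)
F = 11544
Function('L')(d, c) = Add(-6, d, Mul(2, Pow(Add(7, c), 2))) (Function('L')(d, c) = Add(Mul(Add(-3, Pow(Add(7, c), 2)), 2), d) = Add(Add(-6, Mul(2, Pow(Add(7, c), 2))), d) = Add(-6, d, Mul(2, Pow(Add(7, c), 2))))
Function('o')(k) = Add(Rational(1013, 2), Mul(-1, k)) (Function('o')(k) = Add(Add(-6, Mul(-4, Pow(-8, -1)), Mul(2, Pow(Add(7, 9), 2))), Mul(-1, k)) = Add(Add(-6, Mul(-4, Rational(-1, 8)), Mul(2, Pow(16, 2))), Mul(-1, k)) = Add(Add(-6, Rational(1, 2), Mul(2, 256)), Mul(-1, k)) = Add(Add(-6, Rational(1, 2), 512), Mul(-1, k)) = Add(Rational(1013, 2), Mul(-1, k)))
Add(F, Function('o')(u)) = Add(11544, Add(Rational(1013, 2), Mul(-1, -72))) = Add(11544, Add(Rational(1013, 2), 72)) = Add(11544, Rational(1157, 2)) = Rational(24245, 2)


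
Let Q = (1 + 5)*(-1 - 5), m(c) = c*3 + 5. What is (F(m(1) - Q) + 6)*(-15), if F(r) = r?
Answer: -750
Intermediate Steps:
m(c) = 5 + 3*c (m(c) = 3*c + 5 = 5 + 3*c)
Q = -36 (Q = 6*(-6) = -36)
(F(m(1) - Q) + 6)*(-15) = (((5 + 3*1) - 1*(-36)) + 6)*(-15) = (((5 + 3) + 36) + 6)*(-15) = ((8 + 36) + 6)*(-15) = (44 + 6)*(-15) = 50*(-15) = -750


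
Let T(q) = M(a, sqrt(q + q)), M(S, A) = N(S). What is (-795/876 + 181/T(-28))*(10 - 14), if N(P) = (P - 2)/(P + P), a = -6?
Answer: -79013/73 ≈ -1082.4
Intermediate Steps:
N(P) = (-2 + P)/(2*P) (N(P) = (-2 + P)/((2*P)) = (-2 + P)*(1/(2*P)) = (-2 + P)/(2*P))
M(S, A) = (-2 + S)/(2*S)
T(q) = 2/3 (T(q) = (1/2)*(-2 - 6)/(-6) = (1/2)*(-1/6)*(-8) = 2/3)
(-795/876 + 181/T(-28))*(10 - 14) = (-795/876 + 181/(2/3))*(10 - 14) = (-795*1/876 + 181*(3/2))*(-4) = (-265/292 + 543/2)*(-4) = (79013/292)*(-4) = -79013/73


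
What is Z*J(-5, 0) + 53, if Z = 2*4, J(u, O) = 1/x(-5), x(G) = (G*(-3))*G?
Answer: 3967/75 ≈ 52.893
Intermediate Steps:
x(G) = -3*G² (x(G) = (-3*G)*G = -3*G²)
J(u, O) = -1/75 (J(u, O) = 1/(-3*(-5)²) = 1/(-3*25) = 1/(-75) = -1/75)
Z = 8
Z*J(-5, 0) + 53 = 8*(-1/75) + 53 = -8/75 + 53 = 3967/75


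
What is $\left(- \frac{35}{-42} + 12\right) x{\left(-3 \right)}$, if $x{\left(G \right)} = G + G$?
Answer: $-77$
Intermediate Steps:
$x{\left(G \right)} = 2 G$
$\left(- \frac{35}{-42} + 12\right) x{\left(-3 \right)} = \left(- \frac{35}{-42} + 12\right) 2 \left(-3\right) = \left(\left(-35\right) \left(- \frac{1}{42}\right) + 12\right) \left(-6\right) = \left(\frac{5}{6} + 12\right) \left(-6\right) = \frac{77}{6} \left(-6\right) = -77$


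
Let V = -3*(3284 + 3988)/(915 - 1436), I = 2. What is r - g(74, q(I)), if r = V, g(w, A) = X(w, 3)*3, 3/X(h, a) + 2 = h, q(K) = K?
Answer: 174007/4168 ≈ 41.748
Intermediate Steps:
X(h, a) = 3/(-2 + h)
g(w, A) = 9/(-2 + w) (g(w, A) = (3/(-2 + w))*3 = 9/(-2 + w))
V = 21816/521 (V = -21816/(-521) = -21816*(-1)/521 = -3*(-7272/521) = 21816/521 ≈ 41.873)
r = 21816/521 ≈ 41.873
r - g(74, q(I)) = 21816/521 - 9/(-2 + 74) = 21816/521 - 9/72 = 21816/521 - 1*⅛ = 21816/521 - ⅛ = 174007/4168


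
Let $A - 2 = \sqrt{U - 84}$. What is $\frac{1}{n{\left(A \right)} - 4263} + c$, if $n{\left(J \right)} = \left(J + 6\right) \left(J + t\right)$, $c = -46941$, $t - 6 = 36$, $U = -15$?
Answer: $\frac{- 188233411 i - 7322796 \sqrt{11}}{2 \left(78 \sqrt{11} + 2005 i\right)} \approx -46941.0 - 3.4332 \cdot 10^{-5} i$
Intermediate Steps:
$t = 42$ ($t = 6 + 36 = 42$)
$A = 2 + 3 i \sqrt{11}$ ($A = 2 + \sqrt{-15 - 84} = 2 + \sqrt{-99} = 2 + 3 i \sqrt{11} \approx 2.0 + 9.9499 i$)
$n{\left(J \right)} = \left(6 + J\right) \left(42 + J\right)$ ($n{\left(J \right)} = \left(J + 6\right) \left(J + 42\right) = \left(6 + J\right) \left(42 + J\right)$)
$\frac{1}{n{\left(A \right)} - 4263} + c = \frac{1}{\left(252 + \left(2 + 3 i \sqrt{11}\right)^{2} + 48 \left(2 + 3 i \sqrt{11}\right)\right) - 4263} - 46941 = \frac{1}{\left(252 + \left(2 + 3 i \sqrt{11}\right)^{2} + \left(96 + 144 i \sqrt{11}\right)\right) - 4263} - 46941 = \frac{1}{\left(348 + \left(2 + 3 i \sqrt{11}\right)^{2} + 144 i \sqrt{11}\right) - 4263} - 46941 = \frac{1}{-3915 + \left(2 + 3 i \sqrt{11}\right)^{2} + 144 i \sqrt{11}} - 46941 = -46941 + \frac{1}{-3915 + \left(2 + 3 i \sqrt{11}\right)^{2} + 144 i \sqrt{11}}$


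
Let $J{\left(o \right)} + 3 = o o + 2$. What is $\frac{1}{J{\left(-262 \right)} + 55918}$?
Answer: $\frac{1}{124561} \approx 8.0282 \cdot 10^{-6}$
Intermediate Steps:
$J{\left(o \right)} = -1 + o^{2}$ ($J{\left(o \right)} = -3 + \left(o o + 2\right) = -3 + \left(o^{2} + 2\right) = -3 + \left(2 + o^{2}\right) = -1 + o^{2}$)
$\frac{1}{J{\left(-262 \right)} + 55918} = \frac{1}{\left(-1 + \left(-262\right)^{2}\right) + 55918} = \frac{1}{\left(-1 + 68644\right) + 55918} = \frac{1}{68643 + 55918} = \frac{1}{124561}$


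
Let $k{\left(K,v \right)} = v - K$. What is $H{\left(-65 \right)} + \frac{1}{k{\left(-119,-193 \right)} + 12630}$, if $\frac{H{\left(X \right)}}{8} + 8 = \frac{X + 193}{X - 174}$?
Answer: $- \frac{204913681}{3000884} \approx -68.284$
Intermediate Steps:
$H{\left(X \right)} = -64 + \frac{8 \left(193 + X\right)}{-174 + X}$ ($H{\left(X \right)} = -64 + 8 \frac{X + 193}{X - 174} = -64 + 8 \frac{193 + X}{-174 + X} = -64 + \frac{8 \left(193 + X\right)}{-174 + X}$)
$H{\left(-65 \right)} + \frac{1}{k{\left(-119,-193 \right)} + 12630} = \frac{8 \left(1585 - -455\right)}{-174 - 65} + \frac{1}{\left(-193 - -119\right) + 12630} = \frac{8 \left(1585 + 455\right)}{-239} + \frac{1}{\left(-193 + 119\right) + 12630} = 8 \left(- \frac{1}{239}\right) 2040 + \frac{1}{-74 + 12630} = - \frac{16320}{239} + \frac{1}{12556} = - \frac{204913681}{3000884}$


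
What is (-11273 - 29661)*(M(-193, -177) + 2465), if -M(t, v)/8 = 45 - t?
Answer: -22963974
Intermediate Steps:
M(t, v) = -360 + 8*t (M(t, v) = -8*(45 - t) = -360 + 8*t)
(-11273 - 29661)*(M(-193, -177) + 2465) = (-11273 - 29661)*((-360 + 8*(-193)) + 2465) = -40934*((-360 - 1544) + 2465) = -40934*(-1904 + 2465) = -40934*561 = -22963974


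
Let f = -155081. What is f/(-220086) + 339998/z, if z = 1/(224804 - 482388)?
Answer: -19274701574740471/220086 ≈ -8.7578e+10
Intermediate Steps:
z = -1/257584 (z = 1/(-257584) = -1/257584 ≈ -3.8822e-6)
f/(-220086) + 339998/z = -155081/(-220086) + 339998/(-1/257584) = -155081*(-1/220086) + 339998*(-257584) = 155081/220086 - 87578044832 = -19274701574740471/220086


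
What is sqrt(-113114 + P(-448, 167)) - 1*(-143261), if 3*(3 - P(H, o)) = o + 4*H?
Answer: 143261 + 14*I*sqrt(5169)/3 ≈ 1.4326e+5 + 335.51*I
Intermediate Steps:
P(H, o) = 3 - 4*H/3 - o/3 (P(H, o) = 3 - (o + 4*H)/3 = 3 + (-4*H/3 - o/3) = 3 - 4*H/3 - o/3)
sqrt(-113114 + P(-448, 167)) - 1*(-143261) = sqrt(-113114 + (3 - 4/3*(-448) - 1/3*167)) - 1*(-143261) = sqrt(-113114 + (3 + 1792/3 - 167/3)) + 143261 = sqrt(-113114 + 1634/3) + 143261 = sqrt(-337708/3) + 143261 = 14*I*sqrt(5169)/3 + 143261 = 143261 + 14*I*sqrt(5169)/3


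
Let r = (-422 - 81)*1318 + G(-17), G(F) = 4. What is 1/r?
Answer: -1/662950 ≈ -1.5084e-6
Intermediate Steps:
r = -662950 (r = (-422 - 81)*1318 + 4 = -503*1318 + 4 = -662954 + 4 = -662950)
1/r = 1/(-662950) = -1/662950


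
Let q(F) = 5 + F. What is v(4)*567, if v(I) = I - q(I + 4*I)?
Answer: -11907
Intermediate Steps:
v(I) = -5 - 4*I (v(I) = I - (5 + (I + 4*I)) = I - (5 + 5*I) = I + (-5 - 5*I) = -5 - 4*I)
v(4)*567 = (-5 - 4*4)*567 = (-5 - 16)*567 = -21*567 = -11907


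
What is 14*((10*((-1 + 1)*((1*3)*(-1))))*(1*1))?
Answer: 0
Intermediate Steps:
14*((10*((-1 + 1)*((1*3)*(-1))))*(1*1)) = 14*((10*(0*(3*(-1))))*1) = 14*((10*(0*(-3)))*1) = 14*((10*0)*1) = 14*(0*1) = 14*0 = 0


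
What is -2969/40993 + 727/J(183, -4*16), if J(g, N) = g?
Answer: 29258584/7501719 ≈ 3.9002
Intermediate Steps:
-2969/40993 + 727/J(183, -4*16) = -2969/40993 + 727/183 = 29258584/7501719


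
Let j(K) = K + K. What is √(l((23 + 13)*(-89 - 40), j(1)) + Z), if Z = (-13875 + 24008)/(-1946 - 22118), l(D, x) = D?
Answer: I*√10505754806/1504 ≈ 68.15*I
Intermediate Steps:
j(K) = 2*K
Z = -10133/24064 (Z = 10133/(-24064) = 10133*(-1/24064) = -10133/24064 ≈ -0.42109)
√(l((23 + 13)*(-89 - 40), j(1)) + Z) = √((23 + 13)*(-89 - 40) - 10133/24064) = √(36*(-129) - 10133/24064) = √(-4644 - 10133/24064) = √(-111763349/24064) = I*√10505754806/1504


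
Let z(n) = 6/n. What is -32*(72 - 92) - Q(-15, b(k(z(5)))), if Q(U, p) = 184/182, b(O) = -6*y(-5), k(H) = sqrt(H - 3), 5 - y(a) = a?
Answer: 58148/91 ≈ 638.99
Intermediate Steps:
y(a) = 5 - a
k(H) = sqrt(-3 + H)
b(O) = -60 (b(O) = -6*(5 - 1*(-5)) = -6*(5 + 5) = -6*10 = -60)
Q(U, p) = 92/91 (Q(U, p) = 184*(1/182) = 92/91)
-32*(72 - 92) - Q(-15, b(k(z(5)))) = -32*(72 - 92) - 1*92/91 = -32*(-20) - 92/91 = 640 - 92/91 = 58148/91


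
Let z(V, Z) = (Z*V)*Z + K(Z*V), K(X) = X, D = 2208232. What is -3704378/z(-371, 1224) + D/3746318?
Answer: 310566833384251/520998009153300 ≈ 0.59610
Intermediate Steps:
z(V, Z) = V*Z + V*Z² (z(V, Z) = (Z*V)*Z + Z*V = (V*Z)*Z + V*Z = V*Z² + V*Z = V*Z + V*Z²)
-3704378/z(-371, 1224) + D/3746318 = -3704378*(-1/(454104*(1 + 1224))) + 2208232/3746318 = -3704378/((-371*1224*1225)) + 2208232*(1/3746318) = -3704378/(-556277400) + 1104116/1873159 = -3704378*(-1/556277400) + 1104116/1873159 = 1852189/278138700 + 1104116/1873159 = 310566833384251/520998009153300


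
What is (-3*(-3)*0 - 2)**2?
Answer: 4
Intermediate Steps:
(-3*(-3)*0 - 2)**2 = (9*0 - 2)**2 = (0 - 2)**2 = (-2)**2 = 4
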